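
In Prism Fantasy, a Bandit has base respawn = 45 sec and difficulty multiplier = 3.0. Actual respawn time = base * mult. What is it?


Respawn time = base * multiplier
= 45 * 3.0
= 135.0 seconds

135.0 seconds


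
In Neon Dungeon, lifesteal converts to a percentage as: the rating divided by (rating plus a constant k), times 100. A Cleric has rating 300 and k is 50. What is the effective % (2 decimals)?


effective% = rating / (rating + k) * 100
= 300 / (300 + 50) * 100
= 300 / 350 * 100
= 0.857143 * 100
= 85.71%

85.71%


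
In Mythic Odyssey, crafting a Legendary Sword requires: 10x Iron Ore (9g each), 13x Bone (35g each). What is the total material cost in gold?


Cost breakdown:
  Iron Ore: 10 * 9 = 90
  Bone: 13 * 35 = 455
Total = 90 + 455 = 545

545 gold


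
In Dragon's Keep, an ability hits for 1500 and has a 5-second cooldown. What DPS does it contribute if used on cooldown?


DPS = damage / cooldown
= 1500 / 5
= 300.00

300.00 DPS


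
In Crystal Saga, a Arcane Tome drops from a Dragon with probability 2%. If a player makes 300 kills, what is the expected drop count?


Expected drops = kills * (drop_rate / 100)
= 300 * (2 / 100)
= 300 * 0.02
= 6.0

6.0 drops


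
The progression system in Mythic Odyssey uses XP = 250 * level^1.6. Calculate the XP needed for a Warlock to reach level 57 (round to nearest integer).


XP = 250 * level^1.6
Substitute level = 57:
XP = 250 * 57^1.6
= 250 * 644.7625
= 161191

161191 XP


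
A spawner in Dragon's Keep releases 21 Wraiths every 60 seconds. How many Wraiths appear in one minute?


Spawns per minute = count * (60 / interval)
= 21 * (60 / 60)
= 21 * 1.0
= 21.0

21.0 per minute


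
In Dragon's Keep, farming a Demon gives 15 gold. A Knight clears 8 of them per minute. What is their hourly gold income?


Gold per minute = 15 * 8 = 120
Gold per hour = 120 * 60 = 7200

7200 gold/hour


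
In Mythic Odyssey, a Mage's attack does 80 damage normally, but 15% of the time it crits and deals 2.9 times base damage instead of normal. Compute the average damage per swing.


E[dmg] = base * (1 + crit_chance * (crit_mult - 1))
cc as decimal = 15/100 = 0.15
cm - 1 = 2.9 - 1 = 1.9
Bonus factor = 0.15 * 1.9 = 0.285
Total multiplier = 1 + 0.285 = 1.285
Expected damage = 80 * 1.285 = 102.80

102.80 damage


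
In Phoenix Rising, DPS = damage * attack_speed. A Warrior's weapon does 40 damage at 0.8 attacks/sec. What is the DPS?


DPS = damage * attack_speed
= 40 * 0.8
= 32.0

32.0 DPS


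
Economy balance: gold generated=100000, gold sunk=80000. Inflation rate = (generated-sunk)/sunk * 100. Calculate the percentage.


Net gold = 100000 - 80000 = 20000
Inflation rate = net / sunk * 100 = 20000 / 80000 * 100
= 0.25 * 100
= 25.00%

25.00%


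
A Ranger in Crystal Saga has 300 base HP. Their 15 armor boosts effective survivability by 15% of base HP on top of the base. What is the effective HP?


EHP = 300 * (1 + 15/100)
= 300 * (1 + 0.15)
= 300 * 1.15
= 345.0

345.0 EHP


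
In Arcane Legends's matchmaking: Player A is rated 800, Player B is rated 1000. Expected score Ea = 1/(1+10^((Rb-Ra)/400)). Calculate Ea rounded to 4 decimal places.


Elo expected score: Ea = 1/(1 + 10^((Rb-Ra)/400))
Rb - Ra = 1000 - 800 = 200
(Rb-Ra)/400 = 200/400 = 0.5
10^0.5 = 3.162278
Ea = 1/(1 + 3.162278) = 1/4.162278 = 0.2403

0.2403


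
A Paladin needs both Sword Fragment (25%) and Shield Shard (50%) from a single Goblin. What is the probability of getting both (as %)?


For independent events, P(both) = P(A) * P(B)
= 25% * 50%
= 1250 / 100 %
= 12.5%

12.5%


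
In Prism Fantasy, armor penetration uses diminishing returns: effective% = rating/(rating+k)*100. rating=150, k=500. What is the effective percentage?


effective% = rating / (rating + k) * 100
= 150 / (150 + 500) * 100
= 150 / 650 * 100
= 0.230769 * 100
= 23.08%

23.08%


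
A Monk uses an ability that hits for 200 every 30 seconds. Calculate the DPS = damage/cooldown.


DPS = damage / cooldown
= 200 / 30
= 6.67

6.67 DPS


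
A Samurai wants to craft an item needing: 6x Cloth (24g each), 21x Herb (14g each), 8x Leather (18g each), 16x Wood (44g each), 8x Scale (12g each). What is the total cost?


Cost breakdown:
  Cloth: 6 * 24 = 144
  Herb: 21 * 14 = 294
  Leather: 8 * 18 = 144
  Wood: 16 * 44 = 704
  Scale: 8 * 12 = 96
Total = 144 + 294 + 144 + 704 + 96 = 1382

1382 gold


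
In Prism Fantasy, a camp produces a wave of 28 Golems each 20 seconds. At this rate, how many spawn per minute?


Spawns per minute = count * (60 / interval)
= 28 * (60 / 20)
= 28 * 3.0
= 84.0

84.0 per minute


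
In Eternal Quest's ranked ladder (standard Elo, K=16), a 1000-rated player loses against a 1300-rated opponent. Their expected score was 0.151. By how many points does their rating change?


Elo update: delta = K * (S - Ea), where S = 0 (loses)
S - Ea = 0 - 0.151 = -0.151
Rating change = 16 * -0.151
= -2.42

-2.42 rating points


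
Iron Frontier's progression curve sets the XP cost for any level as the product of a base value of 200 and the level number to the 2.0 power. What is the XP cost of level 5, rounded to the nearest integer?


XP = 200 * level^2.0
Substitute level = 5:
XP = 200 * 5^2.0
= 200 * 25.0
= 5000

5000 XP


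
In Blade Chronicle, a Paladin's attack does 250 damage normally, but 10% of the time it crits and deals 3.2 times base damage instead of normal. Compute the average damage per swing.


E[dmg] = base * (1 + crit_chance * (crit_mult - 1))
cc as decimal = 10/100 = 0.1
cm - 1 = 3.2 - 1 = 2.2
Bonus factor = 0.1 * 2.2 = 0.22
Total multiplier = 1 + 0.22 = 1.22
Expected damage = 250 * 1.22 = 305.00

305.00 damage


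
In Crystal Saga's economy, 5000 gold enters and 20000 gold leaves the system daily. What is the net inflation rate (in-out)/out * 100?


Net gold = 5000 - 20000 = -15000
Inflation rate = net / sunk * 100 = -15000 / 20000 * 100
= -0.75 * 100
= -75.00%

-75.00%


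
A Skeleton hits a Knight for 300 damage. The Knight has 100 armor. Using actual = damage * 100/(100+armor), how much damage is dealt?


actual = 300 * 100 / (100 + 100)
= 300 * 100 / 200
= 30000 / 200
= 150.00

150.00 damage


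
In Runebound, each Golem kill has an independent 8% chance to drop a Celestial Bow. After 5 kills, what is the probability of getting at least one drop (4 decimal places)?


P(at least one) = 1 - P(none) = 1 - (1-p)^n
p = 8/100 = 0.08
1 - p = 0.92
(1 - p)^5 = 0.92^5 = 0.659082
P(at least one) = 1 - 0.659082 = 0.3409

0.3409


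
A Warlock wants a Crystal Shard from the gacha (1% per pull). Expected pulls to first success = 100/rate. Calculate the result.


Expected pulls for a geometric distribution = 1/p = 100 / rate%
= 100 / 1
= 100.0

100.0 pulls


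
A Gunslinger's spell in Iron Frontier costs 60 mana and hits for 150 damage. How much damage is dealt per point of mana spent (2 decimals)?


Efficiency = damage / mana
= 150 / 60
= 2.50

2.50 dmg/mana


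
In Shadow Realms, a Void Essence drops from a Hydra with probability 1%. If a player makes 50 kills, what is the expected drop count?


Expected drops = kills * (drop_rate / 100)
= 50 * (1 / 100)
= 50 * 0.01
= 0.5

0.5 drops


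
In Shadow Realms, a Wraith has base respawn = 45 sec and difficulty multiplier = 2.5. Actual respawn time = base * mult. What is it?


Respawn time = base * multiplier
= 45 * 2.5
= 112.5 seconds

112.5 seconds


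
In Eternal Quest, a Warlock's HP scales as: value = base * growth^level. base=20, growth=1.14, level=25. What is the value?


value = base * growth^level
= 20 * 1.14^25
= 20 * 26.461916
= 529.24

529.24 HP


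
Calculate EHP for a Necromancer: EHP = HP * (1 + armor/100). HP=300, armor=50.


EHP = 300 * (1 + 50/100)
= 300 * (1 + 0.5)
= 300 * 1.5
= 450.0

450.0 EHP


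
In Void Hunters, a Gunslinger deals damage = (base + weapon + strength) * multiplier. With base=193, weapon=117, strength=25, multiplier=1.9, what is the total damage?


Sum base + weapon + str = 193 + 117 + 25 = 335
Multiply by 1.9:
335 * 1.9 = 636.5

636.5 damage


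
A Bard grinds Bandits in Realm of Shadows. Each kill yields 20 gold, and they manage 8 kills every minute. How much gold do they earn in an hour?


Gold per minute = 20 * 8 = 160
Gold per hour = 160 * 60 = 9600

9600 gold/hour


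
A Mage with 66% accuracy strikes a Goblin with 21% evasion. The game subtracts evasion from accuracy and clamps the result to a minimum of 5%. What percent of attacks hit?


accuracy - evasion = 66 - 21 = 45
Apply floor: max(45, 5) = 45
Hit chance = 45%

45%


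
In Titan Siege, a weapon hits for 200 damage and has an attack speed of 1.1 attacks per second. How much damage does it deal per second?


DPS = damage * attack_speed
= 200 * 1.1
= 220.0

220.0 DPS


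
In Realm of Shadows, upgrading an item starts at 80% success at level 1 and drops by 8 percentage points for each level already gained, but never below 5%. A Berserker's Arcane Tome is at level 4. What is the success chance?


raw_rate = 80 - 8 * (4 - 1)
= 80 - 8 * 3
= 80 - 24
= 56
Apply floor: max(56, 5) = 56%

56%


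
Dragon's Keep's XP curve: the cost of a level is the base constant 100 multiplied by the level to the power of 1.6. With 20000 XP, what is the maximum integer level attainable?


XP = 100 * level^1.6, so level = (XP / 100)^(1/1.6)
= (20000 / 100)^(1/1.6)
= 200.0^0.625
= 27.4248
Floor: level = 27

level 27


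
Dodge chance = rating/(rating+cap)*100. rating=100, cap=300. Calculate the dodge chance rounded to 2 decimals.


dodge% = 100 / (100 + 300) * 100
= 100 / 400 * 100
= 0.25 * 100
= 25.00%

25.00%


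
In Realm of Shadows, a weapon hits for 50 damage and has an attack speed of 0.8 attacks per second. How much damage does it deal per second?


DPS = damage * attack_speed
= 50 * 0.8
= 40.0

40.0 DPS


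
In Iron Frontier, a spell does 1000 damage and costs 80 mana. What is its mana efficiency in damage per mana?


Efficiency = damage / mana
= 1000 / 80
= 12.50

12.50 dmg/mana


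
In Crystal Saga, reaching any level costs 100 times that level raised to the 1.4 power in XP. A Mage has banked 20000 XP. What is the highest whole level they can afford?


XP = 100 * level^1.4, so level = (XP / 100)^(1/1.4)
= (20000 / 100)^(1/1.4)
= 200.0^0.7143
= 44.0142
Floor: level = 44

level 44


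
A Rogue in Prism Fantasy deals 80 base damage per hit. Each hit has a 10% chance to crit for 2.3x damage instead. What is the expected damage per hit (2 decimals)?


E[dmg] = base * (1 + crit_chance * (crit_mult - 1))
cc as decimal = 10/100 = 0.1
cm - 1 = 2.3 - 1 = 1.3
Bonus factor = 0.1 * 1.3 = 0.13
Total multiplier = 1 + 0.13 = 1.13
Expected damage = 80 * 1.13 = 90.40

90.40 damage


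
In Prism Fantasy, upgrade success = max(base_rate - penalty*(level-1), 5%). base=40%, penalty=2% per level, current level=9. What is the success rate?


raw_rate = 40 - 2 * (9 - 1)
= 40 - 2 * 8
= 40 - 16
= 24
Apply floor: max(24, 5) = 24%

24%


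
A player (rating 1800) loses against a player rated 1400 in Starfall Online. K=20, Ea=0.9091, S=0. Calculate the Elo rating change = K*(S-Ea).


Elo update: delta = K * (S - Ea), where S = 0 (loses)
S - Ea = 0 - 0.9091 = -0.9091
Rating change = 20 * -0.9091
= -18.18

-18.18 rating points


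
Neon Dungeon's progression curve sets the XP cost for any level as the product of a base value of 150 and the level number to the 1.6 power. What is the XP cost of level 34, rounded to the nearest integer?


XP = 150 * level^1.6
Substitute level = 34:
XP = 150 * 34^1.6
= 150 * 282.0761
= 42311

42311 XP


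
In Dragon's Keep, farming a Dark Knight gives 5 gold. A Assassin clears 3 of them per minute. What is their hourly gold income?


Gold per minute = 5 * 3 = 15
Gold per hour = 15 * 60 = 900

900 gold/hour


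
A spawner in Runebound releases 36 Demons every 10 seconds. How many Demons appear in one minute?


Spawns per minute = count * (60 / interval)
= 36 * (60 / 10)
= 36 * 6.0
= 216.0

216.0 per minute


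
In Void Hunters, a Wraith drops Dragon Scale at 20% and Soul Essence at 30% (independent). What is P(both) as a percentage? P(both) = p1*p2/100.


For independent events, P(both) = P(A) * P(B)
= 20% * 30%
= 600 / 100 %
= 6.0%

6.0%


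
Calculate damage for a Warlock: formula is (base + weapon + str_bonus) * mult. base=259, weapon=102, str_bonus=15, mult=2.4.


Sum base + weapon + str = 259 + 102 + 15 = 376
Multiply by 2.4:
376 * 2.4 = 902.4

902.4 damage


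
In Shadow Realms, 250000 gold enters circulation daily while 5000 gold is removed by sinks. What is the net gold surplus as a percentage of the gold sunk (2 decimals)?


Net gold = 250000 - 5000 = 245000
Inflation rate = net / sunk * 100 = 245000 / 5000 * 100
= 49.0 * 100
= 4900.00%

4900.00%


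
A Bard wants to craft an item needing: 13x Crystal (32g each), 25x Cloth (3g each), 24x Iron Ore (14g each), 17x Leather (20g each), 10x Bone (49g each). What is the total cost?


Cost breakdown:
  Crystal: 13 * 32 = 416
  Cloth: 25 * 3 = 75
  Iron Ore: 24 * 14 = 336
  Leather: 17 * 20 = 340
  Bone: 10 * 49 = 490
Total = 416 + 75 + 336 + 340 + 490 = 1657

1657 gold


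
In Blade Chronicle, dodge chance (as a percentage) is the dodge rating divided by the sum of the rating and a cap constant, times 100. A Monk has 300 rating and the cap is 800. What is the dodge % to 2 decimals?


dodge% = 300 / (300 + 800) * 100
= 300 / 1100 * 100
= 0.272727 * 100
= 27.27%

27.27%


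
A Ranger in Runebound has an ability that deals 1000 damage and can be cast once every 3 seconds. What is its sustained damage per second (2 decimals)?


DPS = damage / cooldown
= 1000 / 3
= 333.33

333.33 DPS


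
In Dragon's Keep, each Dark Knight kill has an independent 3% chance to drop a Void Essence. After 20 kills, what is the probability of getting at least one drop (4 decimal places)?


P(at least one) = 1 - P(none) = 1 - (1-p)^n
p = 3/100 = 0.03
1 - p = 0.97
(1 - p)^20 = 0.97^20 = 0.543794
P(at least one) = 1 - 0.543794 = 0.4562

0.4562


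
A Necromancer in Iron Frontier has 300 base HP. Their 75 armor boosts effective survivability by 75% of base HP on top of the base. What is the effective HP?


EHP = 300 * (1 + 75/100)
= 300 * (1 + 0.75)
= 300 * 1.75
= 525.0

525.0 EHP


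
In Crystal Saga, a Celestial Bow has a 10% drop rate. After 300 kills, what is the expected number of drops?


Expected drops = kills * (drop_rate / 100)
= 300 * (10 / 100)
= 300 * 0.1
= 30.0

30.0 drops


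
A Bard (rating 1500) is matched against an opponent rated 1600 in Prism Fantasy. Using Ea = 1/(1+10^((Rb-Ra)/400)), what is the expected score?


Elo expected score: Ea = 1/(1 + 10^((Rb-Ra)/400))
Rb - Ra = 1600 - 1500 = 100
(Rb-Ra)/400 = 100/400 = 0.25
10^0.25 = 1.778279
Ea = 1/(1 + 1.778279) = 1/2.778279 = 0.3599

0.3599


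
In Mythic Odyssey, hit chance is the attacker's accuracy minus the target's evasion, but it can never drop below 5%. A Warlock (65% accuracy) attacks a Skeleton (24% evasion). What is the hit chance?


accuracy - evasion = 65 - 24 = 41
Apply floor: max(41, 5) = 41
Hit chance = 41%

41%


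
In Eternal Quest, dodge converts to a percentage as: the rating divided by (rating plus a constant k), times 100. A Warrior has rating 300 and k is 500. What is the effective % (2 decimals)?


effective% = rating / (rating + k) * 100
= 300 / (300 + 500) * 100
= 300 / 800 * 100
= 0.375 * 100
= 37.50%

37.50%


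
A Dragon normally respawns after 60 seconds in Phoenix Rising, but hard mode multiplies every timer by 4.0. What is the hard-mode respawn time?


Respawn time = base * multiplier
= 60 * 4.0
= 240.0 seconds

240.0 seconds


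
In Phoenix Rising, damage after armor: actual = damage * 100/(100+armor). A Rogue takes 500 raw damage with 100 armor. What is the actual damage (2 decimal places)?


actual = 500 * 100 / (100 + 100)
= 500 * 100 / 200
= 50000 / 200
= 250.00

250.00 damage


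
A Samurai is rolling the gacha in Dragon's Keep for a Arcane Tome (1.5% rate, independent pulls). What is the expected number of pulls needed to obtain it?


Expected pulls for a geometric distribution = 1/p = 100 / rate%
= 100 / 1.5
= 66.67

66.67 pulls


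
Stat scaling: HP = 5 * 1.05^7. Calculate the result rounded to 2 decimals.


value = base * growth^level
= 5 * 1.05^7
= 5 * 1.4071
= 7.04

7.04 HP


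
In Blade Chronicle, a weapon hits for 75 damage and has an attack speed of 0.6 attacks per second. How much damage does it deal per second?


DPS = damage * attack_speed
= 75 * 0.6
= 45.0

45.0 DPS


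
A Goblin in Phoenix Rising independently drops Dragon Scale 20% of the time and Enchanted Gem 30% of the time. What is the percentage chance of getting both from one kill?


For independent events, P(both) = P(A) * P(B)
= 20% * 30%
= 600 / 100 %
= 6.0%

6.0%


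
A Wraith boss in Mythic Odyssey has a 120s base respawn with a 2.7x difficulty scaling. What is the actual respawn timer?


Respawn time = base * multiplier
= 120 * 2.7
= 324.0 seconds

324.0 seconds


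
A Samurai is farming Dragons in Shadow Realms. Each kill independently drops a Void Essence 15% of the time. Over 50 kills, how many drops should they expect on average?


Expected drops = kills * (drop_rate / 100)
= 50 * (15 / 100)
= 50 * 0.15
= 7.5

7.5 drops


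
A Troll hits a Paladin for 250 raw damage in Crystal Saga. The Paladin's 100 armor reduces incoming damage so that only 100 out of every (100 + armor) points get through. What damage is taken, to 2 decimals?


actual = 250 * 100 / (100 + 100)
= 250 * 100 / 200
= 25000 / 200
= 125.00

125.00 damage


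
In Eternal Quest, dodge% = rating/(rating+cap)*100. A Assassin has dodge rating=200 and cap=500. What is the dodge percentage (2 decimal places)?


dodge% = 200 / (200 + 500) * 100
= 200 / 700 * 100
= 0.285714 * 100
= 28.57%

28.57%


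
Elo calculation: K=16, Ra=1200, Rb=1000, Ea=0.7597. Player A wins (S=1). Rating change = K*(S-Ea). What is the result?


Elo update: delta = K * (S - Ea), where S = 1 (wins)
S - Ea = 1 - 0.7597 = 0.2403
Rating change = 16 * 0.2403
= 3.84

3.84 rating points


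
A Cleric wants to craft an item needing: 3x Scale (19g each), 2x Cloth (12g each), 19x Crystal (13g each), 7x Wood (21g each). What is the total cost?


Cost breakdown:
  Scale: 3 * 19 = 57
  Cloth: 2 * 12 = 24
  Crystal: 19 * 13 = 247
  Wood: 7 * 21 = 147
Total = 57 + 24 + 247 + 147 = 475

475 gold


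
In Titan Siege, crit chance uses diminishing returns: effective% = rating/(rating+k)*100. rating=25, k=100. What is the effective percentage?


effective% = rating / (rating + k) * 100
= 25 / (25 + 100) * 100
= 25 / 125 * 100
= 0.2 * 100
= 20.00%

20.00%


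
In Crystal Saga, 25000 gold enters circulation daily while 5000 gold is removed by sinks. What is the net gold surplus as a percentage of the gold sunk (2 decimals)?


Net gold = 25000 - 5000 = 20000
Inflation rate = net / sunk * 100 = 20000 / 5000 * 100
= 4.0 * 100
= 400.00%

400.00%


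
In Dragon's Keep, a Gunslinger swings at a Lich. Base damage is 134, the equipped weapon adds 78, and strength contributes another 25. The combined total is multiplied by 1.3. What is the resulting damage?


Sum base + weapon + str = 134 + 78 + 25 = 237
Multiply by 1.3:
237 * 1.3 = 308.1

308.1 damage


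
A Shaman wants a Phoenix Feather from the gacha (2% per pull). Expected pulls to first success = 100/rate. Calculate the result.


Expected pulls for a geometric distribution = 1/p = 100 / rate%
= 100 / 2
= 50.0

50.0 pulls


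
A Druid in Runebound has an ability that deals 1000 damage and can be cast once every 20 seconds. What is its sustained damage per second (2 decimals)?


DPS = damage / cooldown
= 1000 / 20
= 50.00

50.00 DPS


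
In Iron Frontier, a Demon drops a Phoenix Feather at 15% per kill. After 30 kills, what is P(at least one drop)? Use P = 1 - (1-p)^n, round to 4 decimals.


P(at least one) = 1 - P(none) = 1 - (1-p)^n
p = 15/100 = 0.15
1 - p = 0.85
(1 - p)^30 = 0.85^30 = 0.007631
P(at least one) = 1 - 0.007631 = 0.9924

0.9924


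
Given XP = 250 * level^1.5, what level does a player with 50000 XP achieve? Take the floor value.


XP = 250 * level^1.5, so level = (XP / 250)^(1/1.5)
= (50000 / 250)^(1/1.5)
= 200.0^0.6667
= 34.1995
Floor: level = 34

level 34


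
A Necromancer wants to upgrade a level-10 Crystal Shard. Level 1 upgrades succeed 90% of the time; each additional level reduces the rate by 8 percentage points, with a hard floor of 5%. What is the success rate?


raw_rate = 90 - 8 * (10 - 1)
= 90 - 8 * 9
= 90 - 72
= 18
Apply floor: max(18, 5) = 18%

18%


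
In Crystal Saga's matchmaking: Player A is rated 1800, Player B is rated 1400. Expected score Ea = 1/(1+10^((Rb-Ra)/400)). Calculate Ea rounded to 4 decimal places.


Elo expected score: Ea = 1/(1 + 10^((Rb-Ra)/400))
Rb - Ra = 1400 - 1800 = -400
(Rb-Ra)/400 = -400/400 = -1.0
10^-1.0 = 0.1
Ea = 1/(1 + 0.1) = 1/1.1 = 0.9091

0.9091


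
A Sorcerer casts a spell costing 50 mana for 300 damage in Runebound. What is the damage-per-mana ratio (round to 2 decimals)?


Efficiency = damage / mana
= 300 / 50
= 6.00

6.00 dmg/mana


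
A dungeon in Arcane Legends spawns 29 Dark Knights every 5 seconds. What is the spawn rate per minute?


Spawns per minute = count * (60 / interval)
= 29 * (60 / 5)
= 29 * 12.0
= 348.0

348.0 per minute


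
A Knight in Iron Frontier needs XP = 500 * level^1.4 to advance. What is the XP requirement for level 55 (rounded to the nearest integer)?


XP = 500 * level^1.4
Substitute level = 55:
XP = 500 * 55^1.4
= 500 * 273.217
= 136609

136609 XP


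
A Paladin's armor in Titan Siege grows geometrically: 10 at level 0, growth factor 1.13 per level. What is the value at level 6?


value = base * growth^level
= 10 * 1.13^6
= 10 * 2.081952
= 20.82

20.82 armor


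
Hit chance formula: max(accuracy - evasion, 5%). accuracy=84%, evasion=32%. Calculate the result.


accuracy - evasion = 84 - 32 = 52
Apply floor: max(52, 5) = 52
Hit chance = 52%

52%


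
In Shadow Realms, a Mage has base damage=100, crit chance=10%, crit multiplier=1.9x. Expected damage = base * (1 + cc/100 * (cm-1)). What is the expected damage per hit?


E[dmg] = base * (1 + crit_chance * (crit_mult - 1))
cc as decimal = 10/100 = 0.1
cm - 1 = 1.9 - 1 = 0.9
Bonus factor = 0.1 * 0.9 = 0.09
Total multiplier = 1 + 0.09 = 1.09
Expected damage = 100 * 1.09 = 109.00

109.00 damage


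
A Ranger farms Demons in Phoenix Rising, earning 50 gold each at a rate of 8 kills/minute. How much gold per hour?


Gold per minute = 50 * 8 = 400
Gold per hour = 400 * 60 = 24000

24000 gold/hour


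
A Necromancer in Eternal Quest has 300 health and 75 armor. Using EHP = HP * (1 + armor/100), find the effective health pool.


EHP = 300 * (1 + 75/100)
= 300 * (1 + 0.75)
= 300 * 1.75
= 525.0

525.0 EHP


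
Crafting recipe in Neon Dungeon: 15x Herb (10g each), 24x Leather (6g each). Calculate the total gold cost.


Cost breakdown:
  Herb: 15 * 10 = 150
  Leather: 24 * 6 = 144
Total = 150 + 144 = 294

294 gold


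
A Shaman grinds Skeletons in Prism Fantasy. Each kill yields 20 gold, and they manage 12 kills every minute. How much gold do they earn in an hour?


Gold per minute = 20 * 12 = 240
Gold per hour = 240 * 60 = 14400

14400 gold/hour


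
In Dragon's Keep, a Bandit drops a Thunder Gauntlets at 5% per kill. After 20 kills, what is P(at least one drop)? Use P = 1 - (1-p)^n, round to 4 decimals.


P(at least one) = 1 - P(none) = 1 - (1-p)^n
p = 5/100 = 0.05
1 - p = 0.95
(1 - p)^20 = 0.95^20 = 0.358486
P(at least one) = 1 - 0.358486 = 0.6415

0.6415


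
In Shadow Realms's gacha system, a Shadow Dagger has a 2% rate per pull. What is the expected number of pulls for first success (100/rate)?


Expected pulls for a geometric distribution = 1/p = 100 / rate%
= 100 / 2
= 50.0

50.0 pulls


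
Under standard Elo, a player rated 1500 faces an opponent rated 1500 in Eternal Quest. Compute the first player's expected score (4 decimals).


Elo expected score: Ea = 1/(1 + 10^((Rb-Ra)/400))
Rb - Ra = 1500 - 1500 = 0
(Rb-Ra)/400 = 0/400 = 0.0
10^0.0 = 1.0
Ea = 1/(1 + 1.0) = 1/2.0 = 0.5000

0.5000


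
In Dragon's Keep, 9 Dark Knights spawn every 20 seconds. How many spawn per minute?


Spawns per minute = count * (60 / interval)
= 9 * (60 / 20)
= 9 * 3.0
= 27.0

27.0 per minute


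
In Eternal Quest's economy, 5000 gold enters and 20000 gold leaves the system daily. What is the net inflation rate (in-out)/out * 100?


Net gold = 5000 - 20000 = -15000
Inflation rate = net / sunk * 100 = -15000 / 20000 * 100
= -0.75 * 100
= -75.00%

-75.00%


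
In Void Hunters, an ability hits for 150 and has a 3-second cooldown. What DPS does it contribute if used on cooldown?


DPS = damage / cooldown
= 150 / 3
= 50.00

50.00 DPS


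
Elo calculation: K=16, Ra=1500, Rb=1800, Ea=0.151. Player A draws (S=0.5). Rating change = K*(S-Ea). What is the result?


Elo update: delta = K * (S - Ea), where S = 0.5 (draws)
S - Ea = 0.5 - 0.151 = 0.349
Rating change = 16 * 0.349
= 5.58

5.58 rating points


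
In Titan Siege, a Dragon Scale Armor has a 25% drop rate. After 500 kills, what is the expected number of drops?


Expected drops = kills * (drop_rate / 100)
= 500 * (25 / 100)
= 500 * 0.25
= 125.0

125.0 drops


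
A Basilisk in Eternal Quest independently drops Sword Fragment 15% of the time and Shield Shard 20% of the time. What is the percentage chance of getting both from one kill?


For independent events, P(both) = P(A) * P(B)
= 15% * 20%
= 300 / 100 %
= 3.0%

3.0%


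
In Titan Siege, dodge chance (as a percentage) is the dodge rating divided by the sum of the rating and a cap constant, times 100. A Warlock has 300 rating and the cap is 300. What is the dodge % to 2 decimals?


dodge% = 300 / (300 + 300) * 100
= 300 / 600 * 100
= 0.5 * 100
= 50.00%

50.00%


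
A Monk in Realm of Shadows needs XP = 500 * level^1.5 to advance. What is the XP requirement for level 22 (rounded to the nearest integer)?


XP = 500 * level^1.5
Substitute level = 22:
XP = 500 * 22^1.5
= 500 * 103.1891
= 51595

51595 XP


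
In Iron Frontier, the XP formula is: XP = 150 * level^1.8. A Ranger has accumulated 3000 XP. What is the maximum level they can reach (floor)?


XP = 150 * level^1.8, so level = (XP / 150)^(1/1.8)
= (3000 / 150)^(1/1.8)
= 20.0^0.5556
= 5.282
Floor: level = 5

level 5


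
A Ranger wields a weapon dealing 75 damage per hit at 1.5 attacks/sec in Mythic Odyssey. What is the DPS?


DPS = damage * attack_speed
= 75 * 1.5
= 112.5

112.5 DPS


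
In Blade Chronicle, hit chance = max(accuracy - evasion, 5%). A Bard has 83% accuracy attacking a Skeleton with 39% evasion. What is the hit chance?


accuracy - evasion = 83 - 39 = 44
Apply floor: max(44, 5) = 44
Hit chance = 44%

44%


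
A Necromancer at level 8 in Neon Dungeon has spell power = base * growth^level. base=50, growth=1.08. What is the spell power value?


value = base * growth^level
= 50 * 1.08^8
= 50 * 1.85093
= 92.55

92.55 spell power


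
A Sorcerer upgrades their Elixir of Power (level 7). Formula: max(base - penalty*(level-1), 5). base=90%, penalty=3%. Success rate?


raw_rate = 90 - 3 * (7 - 1)
= 90 - 3 * 6
= 90 - 18
= 72
Apply floor: max(72, 5) = 72%

72%


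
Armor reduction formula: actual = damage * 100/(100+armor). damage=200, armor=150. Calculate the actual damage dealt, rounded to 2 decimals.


actual = 200 * 100 / (100 + 150)
= 200 * 100 / 250
= 20000 / 250
= 80.00

80.00 damage


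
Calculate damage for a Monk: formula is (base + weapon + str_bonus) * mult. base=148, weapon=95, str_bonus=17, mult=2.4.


Sum base + weapon + str = 148 + 95 + 17 = 260
Multiply by 2.4:
260 * 2.4 = 624.0

624.0 damage


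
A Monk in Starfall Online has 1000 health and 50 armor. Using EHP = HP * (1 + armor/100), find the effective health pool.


EHP = 1000 * (1 + 50/100)
= 1000 * (1 + 0.5)
= 1000 * 1.5
= 1500.0

1500.0 EHP


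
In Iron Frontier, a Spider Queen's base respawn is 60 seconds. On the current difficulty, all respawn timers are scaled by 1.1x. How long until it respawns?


Respawn time = base * multiplier
= 60 * 1.1
= 66.0 seconds

66.0 seconds


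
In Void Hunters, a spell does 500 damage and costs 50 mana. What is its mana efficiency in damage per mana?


Efficiency = damage / mana
= 500 / 50
= 10.00

10.00 dmg/mana


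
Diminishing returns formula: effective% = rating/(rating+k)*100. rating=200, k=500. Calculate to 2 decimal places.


effective% = rating / (rating + k) * 100
= 200 / (200 + 500) * 100
= 200 / 700 * 100
= 0.285714 * 100
= 28.57%

28.57%


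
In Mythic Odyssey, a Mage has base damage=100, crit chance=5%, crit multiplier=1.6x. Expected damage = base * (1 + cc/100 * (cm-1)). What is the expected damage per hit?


E[dmg] = base * (1 + crit_chance * (crit_mult - 1))
cc as decimal = 5/100 = 0.05
cm - 1 = 1.6 - 1 = 0.6
Bonus factor = 0.05 * 0.6 = 0.03
Total multiplier = 1 + 0.03 = 1.03
Expected damage = 100 * 1.03 = 103.00

103.00 damage


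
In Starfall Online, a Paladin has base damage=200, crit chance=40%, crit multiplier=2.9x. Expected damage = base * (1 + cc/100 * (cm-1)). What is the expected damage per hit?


E[dmg] = base * (1 + crit_chance * (crit_mult - 1))
cc as decimal = 40/100 = 0.4
cm - 1 = 2.9 - 1 = 1.9
Bonus factor = 0.4 * 1.9 = 0.76
Total multiplier = 1 + 0.76 = 1.76
Expected damage = 200 * 1.76 = 352.00

352.00 damage


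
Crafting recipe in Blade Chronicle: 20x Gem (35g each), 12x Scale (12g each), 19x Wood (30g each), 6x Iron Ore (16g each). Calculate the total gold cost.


Cost breakdown:
  Gem: 20 * 35 = 700
  Scale: 12 * 12 = 144
  Wood: 19 * 30 = 570
  Iron Ore: 6 * 16 = 96
Total = 700 + 144 + 570 + 96 = 1510

1510 gold


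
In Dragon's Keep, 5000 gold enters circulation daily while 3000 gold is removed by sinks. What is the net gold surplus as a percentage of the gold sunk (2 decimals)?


Net gold = 5000 - 3000 = 2000
Inflation rate = net / sunk * 100 = 2000 / 3000 * 100
= 0.666667 * 100
= 66.67%

66.67%


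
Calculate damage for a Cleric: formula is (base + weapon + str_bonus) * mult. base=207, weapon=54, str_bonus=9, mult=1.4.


Sum base + weapon + str = 207 + 54 + 9 = 270
Multiply by 1.4:
270 * 1.4 = 378.0

378.0 damage


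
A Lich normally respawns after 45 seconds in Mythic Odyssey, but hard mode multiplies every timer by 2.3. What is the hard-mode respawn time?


Respawn time = base * multiplier
= 45 * 2.3
= 103.5 seconds

103.5 seconds


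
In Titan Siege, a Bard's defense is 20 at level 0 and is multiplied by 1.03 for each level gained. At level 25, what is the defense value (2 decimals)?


value = base * growth^level
= 20 * 1.03^25
= 20 * 2.093778
= 41.88

41.88 defense


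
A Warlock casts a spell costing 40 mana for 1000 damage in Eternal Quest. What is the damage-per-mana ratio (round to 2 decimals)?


Efficiency = damage / mana
= 1000 / 40
= 25.00

25.00 dmg/mana


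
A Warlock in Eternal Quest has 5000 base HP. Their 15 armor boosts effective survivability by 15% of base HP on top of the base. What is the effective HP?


EHP = 5000 * (1 + 15/100)
= 5000 * (1 + 0.15)
= 5000 * 1.15
= 5750.0

5750.0 EHP


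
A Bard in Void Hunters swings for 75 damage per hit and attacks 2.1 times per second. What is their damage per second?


DPS = damage * attack_speed
= 75 * 2.1
= 157.5

157.5 DPS


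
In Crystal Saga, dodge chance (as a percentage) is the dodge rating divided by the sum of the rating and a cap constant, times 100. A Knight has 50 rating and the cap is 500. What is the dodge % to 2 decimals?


dodge% = 50 / (50 + 500) * 100
= 50 / 550 * 100
= 0.090909 * 100
= 9.09%

9.09%


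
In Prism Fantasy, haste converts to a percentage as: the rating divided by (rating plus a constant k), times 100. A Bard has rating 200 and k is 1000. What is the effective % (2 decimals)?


effective% = rating / (rating + k) * 100
= 200 / (200 + 1000) * 100
= 200 / 1200 * 100
= 0.166667 * 100
= 16.67%

16.67%


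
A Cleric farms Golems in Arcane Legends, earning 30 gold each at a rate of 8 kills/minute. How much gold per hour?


Gold per minute = 30 * 8 = 240
Gold per hour = 240 * 60 = 14400

14400 gold/hour


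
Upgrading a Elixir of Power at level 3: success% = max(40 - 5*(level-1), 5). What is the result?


raw_rate = 40 - 5 * (3 - 1)
= 40 - 5 * 2
= 40 - 10
= 30
Apply floor: max(30, 5) = 30%

30%


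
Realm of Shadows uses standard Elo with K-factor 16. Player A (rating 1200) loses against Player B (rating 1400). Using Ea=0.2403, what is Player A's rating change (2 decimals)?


Elo update: delta = K * (S - Ea), where S = 0 (loses)
S - Ea = 0 - 0.2403 = -0.2403
Rating change = 16 * -0.2403
= -3.84

-3.84 rating points


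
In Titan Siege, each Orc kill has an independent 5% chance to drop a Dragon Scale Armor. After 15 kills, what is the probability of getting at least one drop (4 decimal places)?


P(at least one) = 1 - P(none) = 1 - (1-p)^n
p = 5/100 = 0.05
1 - p = 0.95
(1 - p)^15 = 0.95^15 = 0.463291
P(at least one) = 1 - 0.463291 = 0.5367

0.5367


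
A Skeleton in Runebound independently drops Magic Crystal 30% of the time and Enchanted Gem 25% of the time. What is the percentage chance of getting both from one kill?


For independent events, P(both) = P(A) * P(B)
= 30% * 25%
= 750 / 100 %
= 7.5%

7.5%


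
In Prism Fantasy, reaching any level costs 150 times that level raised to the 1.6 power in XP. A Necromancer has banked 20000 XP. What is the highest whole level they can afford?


XP = 150 * level^1.6, so level = (XP / 150)^(1/1.6)
= (20000 / 150)^(1/1.6)
= 133.3333^0.625
= 21.2856
Floor: level = 21

level 21


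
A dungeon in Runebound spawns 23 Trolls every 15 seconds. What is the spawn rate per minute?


Spawns per minute = count * (60 / interval)
= 23 * (60 / 15)
= 23 * 4.0
= 92.0

92.0 per minute


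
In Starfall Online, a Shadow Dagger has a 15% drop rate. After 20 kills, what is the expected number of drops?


Expected drops = kills * (drop_rate / 100)
= 20 * (15 / 100)
= 20 * 0.15
= 3.0

3.0 drops


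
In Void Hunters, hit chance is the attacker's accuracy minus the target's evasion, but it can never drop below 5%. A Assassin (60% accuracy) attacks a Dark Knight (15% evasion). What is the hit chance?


accuracy - evasion = 60 - 15 = 45
Apply floor: max(45, 5) = 45
Hit chance = 45%

45%


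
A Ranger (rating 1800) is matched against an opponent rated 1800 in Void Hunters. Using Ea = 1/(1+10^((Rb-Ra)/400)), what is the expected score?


Elo expected score: Ea = 1/(1 + 10^((Rb-Ra)/400))
Rb - Ra = 1800 - 1800 = 0
(Rb-Ra)/400 = 0/400 = 0.0
10^0.0 = 1.0
Ea = 1/(1 + 1.0) = 1/2.0 = 0.5000

0.5000


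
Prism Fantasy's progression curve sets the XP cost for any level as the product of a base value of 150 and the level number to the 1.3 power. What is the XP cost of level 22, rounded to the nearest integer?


XP = 150 * level^1.3
Substitute level = 22:
XP = 150 * 22^1.3
= 150 * 55.6096
= 8341

8341 XP


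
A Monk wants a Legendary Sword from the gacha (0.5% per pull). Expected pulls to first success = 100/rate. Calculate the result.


Expected pulls for a geometric distribution = 1/p = 100 / rate%
= 100 / 0.5
= 200.0

200.0 pulls


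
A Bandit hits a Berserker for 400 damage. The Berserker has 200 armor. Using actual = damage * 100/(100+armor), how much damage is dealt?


actual = 400 * 100 / (100 + 200)
= 400 * 100 / 300
= 40000 / 300
= 133.33

133.33 damage


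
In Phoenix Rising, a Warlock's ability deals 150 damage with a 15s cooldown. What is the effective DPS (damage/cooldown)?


DPS = damage / cooldown
= 150 / 15
= 10.00

10.00 DPS


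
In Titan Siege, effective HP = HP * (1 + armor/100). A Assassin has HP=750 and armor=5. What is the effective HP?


EHP = 750 * (1 + 5/100)
= 750 * (1 + 0.05)
= 750 * 1.05
= 787.5

787.5 EHP


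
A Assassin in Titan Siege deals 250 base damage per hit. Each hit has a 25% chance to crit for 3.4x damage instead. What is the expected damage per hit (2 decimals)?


E[dmg] = base * (1 + crit_chance * (crit_mult - 1))
cc as decimal = 25/100 = 0.25
cm - 1 = 3.4 - 1 = 2.4
Bonus factor = 0.25 * 2.4 = 0.6
Total multiplier = 1 + 0.6 = 1.6
Expected damage = 250 * 1.6 = 400.00

400.00 damage


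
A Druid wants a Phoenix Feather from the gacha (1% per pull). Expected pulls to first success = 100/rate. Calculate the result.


Expected pulls for a geometric distribution = 1/p = 100 / rate%
= 100 / 1
= 100.0

100.0 pulls


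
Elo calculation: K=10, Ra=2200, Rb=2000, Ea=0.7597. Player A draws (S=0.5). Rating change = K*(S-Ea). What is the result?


Elo update: delta = K * (S - Ea), where S = 0.5 (draws)
S - Ea = 0.5 - 0.7597 = -0.2597
Rating change = 10 * -0.2597
= -2.60

-2.60 rating points


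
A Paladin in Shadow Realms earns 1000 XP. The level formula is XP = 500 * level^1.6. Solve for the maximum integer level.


XP = 500 * level^1.6, so level = (XP / 500)^(1/1.6)
= (1000 / 500)^(1/1.6)
= 2.0^0.625
= 1.5422
Floor: level = 1

level 1


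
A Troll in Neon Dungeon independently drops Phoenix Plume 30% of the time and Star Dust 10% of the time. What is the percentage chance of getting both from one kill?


For independent events, P(both) = P(A) * P(B)
= 30% * 10%
= 300 / 100 %
= 3.0%

3.0%


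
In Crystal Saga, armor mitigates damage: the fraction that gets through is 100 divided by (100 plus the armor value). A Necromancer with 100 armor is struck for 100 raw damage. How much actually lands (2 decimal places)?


actual = 100 * 100 / (100 + 100)
= 100 * 100 / 200
= 10000 / 200
= 50.00

50.00 damage


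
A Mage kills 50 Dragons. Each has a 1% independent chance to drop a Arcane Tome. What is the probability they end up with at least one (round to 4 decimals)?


P(at least one) = 1 - P(none) = 1 - (1-p)^n
p = 1/100 = 0.01
1 - p = 0.99
(1 - p)^50 = 0.99^50 = 0.605006
P(at least one) = 1 - 0.605006 = 0.3950

0.3950


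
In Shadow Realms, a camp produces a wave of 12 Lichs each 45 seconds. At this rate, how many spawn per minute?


Spawns per minute = count * (60 / interval)
= 12 * (60 / 45)
= 12 * 1.3333
= 16.0

16.0 per minute


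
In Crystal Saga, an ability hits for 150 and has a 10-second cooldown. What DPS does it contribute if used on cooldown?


DPS = damage / cooldown
= 150 / 10
= 15.00

15.00 DPS


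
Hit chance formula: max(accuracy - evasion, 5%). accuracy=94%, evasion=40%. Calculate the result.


accuracy - evasion = 94 - 40 = 54
Apply floor: max(54, 5) = 54
Hit chance = 54%

54%


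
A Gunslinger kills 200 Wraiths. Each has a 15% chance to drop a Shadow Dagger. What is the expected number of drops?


Expected drops = kills * (drop_rate / 100)
= 200 * (15 / 100)
= 200 * 0.15
= 30.0

30.0 drops


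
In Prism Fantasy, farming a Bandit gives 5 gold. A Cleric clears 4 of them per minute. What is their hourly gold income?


Gold per minute = 5 * 4 = 20
Gold per hour = 20 * 60 = 1200

1200 gold/hour


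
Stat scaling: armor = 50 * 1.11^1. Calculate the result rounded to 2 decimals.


value = base * growth^level
= 50 * 1.11^1
= 50 * 1.11
= 55.50

55.50 armor


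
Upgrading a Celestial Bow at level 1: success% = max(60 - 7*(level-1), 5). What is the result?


raw_rate = 60 - 7 * (1 - 1)
= 60 - 7 * 0
= 60 - 0
= 60
Apply floor: max(60, 5) = 60%

60%


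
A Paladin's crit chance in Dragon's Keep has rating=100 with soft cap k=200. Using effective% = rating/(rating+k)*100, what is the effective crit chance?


effective% = rating / (rating + k) * 100
= 100 / (100 + 200) * 100
= 100 / 300 * 100
= 0.333333 * 100
= 33.33%

33.33%
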